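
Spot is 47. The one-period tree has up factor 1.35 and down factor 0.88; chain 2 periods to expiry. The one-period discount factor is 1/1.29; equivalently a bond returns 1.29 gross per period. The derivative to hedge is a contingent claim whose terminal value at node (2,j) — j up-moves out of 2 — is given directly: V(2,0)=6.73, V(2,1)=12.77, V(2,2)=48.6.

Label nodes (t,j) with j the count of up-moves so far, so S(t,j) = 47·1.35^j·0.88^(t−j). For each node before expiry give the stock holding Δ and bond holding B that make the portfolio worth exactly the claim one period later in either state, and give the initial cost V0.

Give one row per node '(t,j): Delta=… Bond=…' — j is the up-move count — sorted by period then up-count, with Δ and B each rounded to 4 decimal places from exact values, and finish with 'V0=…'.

No-arbitrage ⇒ martingale measure with p* = (R−d)/(u−d) = 0.8723.
At expiry t=2: V(2,0)=6.7300, V(2,1)=12.7700, V(2,2)=48.6000
(1,0): S=41.3600. Δ = (V_up−V_dn)/(S_up−S_dn) = (12.7700−6.7300)/(55.8360−36.3968) = 0.3107. V = [p*·12.7700 + (1−p*)·6.7300]/1.29 = 9.3015. B = V − Δ·S = -3.5496.
(1,1): S=63.4500. Δ = (V_up−V_dn)/(S_up−S_dn) = (48.6000−12.7700)/(85.6575−55.8360) = 1.2015. V = [p*·48.6000 + (1−p*)·12.7700]/1.29 = 34.1286. B = V − Δ·S = -42.1054.
(0,0): S=47.0000. Δ = (V_up−V_dn)/(S_up−S_dn) = (34.1286−9.3015)/(63.4500−41.3600) = 1.1239. V = [p*·34.1286 + (1−p*)·9.3015]/1.29 = 23.9994. B = V − Δ·S = -28.8243.
Each (Δ,B) replicates both successor values, so the strategy is self-financing and V0 is arbitrage-free.

(0,0): Delta=1.1239 Bond=-28.8243
(1,0): Delta=0.3107 Bond=-3.5496
(1,1): Delta=1.2015 Bond=-42.1054
V0=23.9994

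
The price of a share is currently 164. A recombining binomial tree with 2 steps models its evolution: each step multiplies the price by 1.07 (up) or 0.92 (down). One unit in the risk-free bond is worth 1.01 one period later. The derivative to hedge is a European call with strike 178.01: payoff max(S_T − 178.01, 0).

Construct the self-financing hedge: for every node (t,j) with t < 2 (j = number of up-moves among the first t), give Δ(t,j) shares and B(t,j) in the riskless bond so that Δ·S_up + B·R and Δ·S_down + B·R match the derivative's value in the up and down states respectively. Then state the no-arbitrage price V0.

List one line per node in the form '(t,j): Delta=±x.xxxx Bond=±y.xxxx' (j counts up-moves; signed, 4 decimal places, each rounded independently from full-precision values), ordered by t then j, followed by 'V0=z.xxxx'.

No-arbitrage ⇒ martingale measure with p* = (R−d)/(u−d) = 0.6000.
Terminal values V(2,·): V(2,0)=0.0000, V(2,1)=0.0000, V(2,2)=9.7536
Node (1,0) S=150.8800: V=(p*·0.0000+(1−p*)·0.0000)/1.01=0.0000; Δ=(0.0000−0.0000)/(161.4416−138.8096)=0.0000; B=V−Δ·S=0.0000
Node (1,1) S=175.4800: V=(p*·9.7536+(1−p*)·0.0000)/1.01=5.7942; Δ=(9.7536−0.0000)/(187.7636−161.4416)=0.3705; B=V−Δ·S=-59.2298
Node (0,0) S=164.0000: V=(p*·5.7942+(1−p*)·0.0000)/1.01=3.4421; Δ=(5.7942−0.0000)/(175.4800−150.8800)=0.2355; B=V−Δ·S=-35.1860
Root portfolio cost Δ·164+B reproduces V0=3.4421.

(0,0): Delta=0.2355 Bond=-35.1860
(1,0): Delta=0.0000 Bond=0.0000
(1,1): Delta=0.3705 Bond=-59.2298
V0=3.4421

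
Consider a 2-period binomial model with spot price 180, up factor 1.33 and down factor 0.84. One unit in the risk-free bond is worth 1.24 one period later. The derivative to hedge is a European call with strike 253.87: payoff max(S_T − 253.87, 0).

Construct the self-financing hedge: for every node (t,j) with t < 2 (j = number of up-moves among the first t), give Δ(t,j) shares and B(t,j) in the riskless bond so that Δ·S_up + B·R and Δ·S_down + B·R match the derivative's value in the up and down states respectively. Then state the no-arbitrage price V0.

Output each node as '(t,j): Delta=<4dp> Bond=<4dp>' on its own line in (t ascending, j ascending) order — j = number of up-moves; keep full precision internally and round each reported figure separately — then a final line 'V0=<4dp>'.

Risk-neutral probability p* = (R−d)/(u−d) = (1.24−0.84)/(1.33−0.84) = 0.8163.
At expiry t=2: V(2,0)=0.0000, V(2,1)=0.0000, V(2,2)=64.5320
Node (1,0) S=151.2000: V=(p*·0.0000+(1−p*)·0.0000)/1.24=0.0000; Δ=(0.0000−0.0000)/(201.0960−127.0080)=0.0000; B=V−Δ·S=0.0000
Node (1,1) S=239.4000: V=(p*·64.5320+(1−p*)·0.0000)/1.24=42.4832; Δ=(64.5320−0.0000)/(318.4020−201.0960)=0.5501; B=V−Δ·S=-89.2147
Node (0,0) S=180.0000: V=(p*·42.4832+(1−p*)·0.0000)/1.24=27.9679; Δ=(42.4832−0.0000)/(239.4000−151.2000)=0.4817; B=V−Δ·S=-58.7326
The time-0 hedge costs 27.9679, which is the no-arbitrage price.

(0,0): Delta=0.4817 Bond=-58.7326
(1,0): Delta=0.0000 Bond=0.0000
(1,1): Delta=0.5501 Bond=-89.2147
V0=27.9679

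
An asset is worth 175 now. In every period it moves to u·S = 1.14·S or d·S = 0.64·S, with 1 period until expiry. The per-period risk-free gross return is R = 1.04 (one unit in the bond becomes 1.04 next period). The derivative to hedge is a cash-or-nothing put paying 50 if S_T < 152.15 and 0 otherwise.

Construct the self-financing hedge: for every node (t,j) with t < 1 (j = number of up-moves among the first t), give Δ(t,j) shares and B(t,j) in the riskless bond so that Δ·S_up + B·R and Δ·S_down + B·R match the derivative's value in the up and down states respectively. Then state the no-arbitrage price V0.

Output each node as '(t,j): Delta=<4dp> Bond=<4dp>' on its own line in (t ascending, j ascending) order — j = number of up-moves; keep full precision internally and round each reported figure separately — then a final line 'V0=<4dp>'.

Under the risk-neutral measure, an up-move has probability p* = (R−d)/(u−d) = 0.8000 and values discount at R = 1.04.
Terminal values V(1,·): V(1,0)=50.0000, V(1,1)=0.0000
(0,0): S=175.0000. Δ = (V_up−V_dn)/(S_up−S_dn) = (0.0000−50.0000)/(199.5000−112.0000) = -0.5714. V = [p*·0.0000 + (1−p*)·50.0000]/1.04 = 9.6154. B = V − Δ·S = 109.6154.
Each (Δ,B) replicates both successor values, so the strategy is self-financing and V0 is arbitrage-free.

(0,0): Delta=-0.5714 Bond=109.6154
V0=9.6154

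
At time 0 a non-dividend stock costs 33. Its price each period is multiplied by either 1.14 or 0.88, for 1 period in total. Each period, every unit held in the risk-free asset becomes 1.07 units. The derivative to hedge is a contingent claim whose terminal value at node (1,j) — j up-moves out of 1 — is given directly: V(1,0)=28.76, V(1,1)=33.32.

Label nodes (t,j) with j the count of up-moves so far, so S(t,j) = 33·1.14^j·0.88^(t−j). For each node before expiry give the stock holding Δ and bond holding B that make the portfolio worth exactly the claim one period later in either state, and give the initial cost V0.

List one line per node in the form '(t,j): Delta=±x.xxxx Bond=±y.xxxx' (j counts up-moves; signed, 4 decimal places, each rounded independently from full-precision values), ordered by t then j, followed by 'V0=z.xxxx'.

(0,0): Delta=0.5315 Bond=12.4543
V0=29.9928

The replicating-portfolio and risk-neutral prices coincide; use p* = (1.07−0.88)/(1.14−0.88) = 0.7308 for the latter.
Terminal payoffs: V(1,0)=28.7600, V(1,1)=33.3200
Node (0,0) S=33.0000: V=(p*·33.3200+(1−p*)·28.7600)/1.07=29.9928; Δ=(33.3200−28.7600)/(37.6200−29.0400)=0.5315; B=V−Δ·S=12.4543
Check: Δ(0,0)·S0 + B(0,0) = 29.9928 = V0.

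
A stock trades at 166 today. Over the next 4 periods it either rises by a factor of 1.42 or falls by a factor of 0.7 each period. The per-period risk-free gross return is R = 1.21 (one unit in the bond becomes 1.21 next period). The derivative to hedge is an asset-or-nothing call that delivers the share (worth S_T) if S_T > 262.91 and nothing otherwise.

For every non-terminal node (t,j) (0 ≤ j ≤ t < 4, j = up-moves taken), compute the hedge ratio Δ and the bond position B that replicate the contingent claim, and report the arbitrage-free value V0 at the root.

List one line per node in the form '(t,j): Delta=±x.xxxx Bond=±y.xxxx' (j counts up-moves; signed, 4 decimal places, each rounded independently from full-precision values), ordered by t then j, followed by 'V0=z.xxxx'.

(0,0): Delta=1.2643 Bond=-66.2489
(1,0): Delta=1.3628 Bond=-91.6128
(1,1): Delta=1.2443 Bond=-75.4458
(2,0): Delta=0.0000 Bond=0.0000
(2,1): Delta=1.6394 Bond=-156.4961
(2,2): Delta=1.1640 Bond=-64.4396
(3,0): Delta=0.0000 Bond=0.0000
(3,1): Delta=0.0000 Bond=0.0000
(3,2): Delta=1.9722 Bond=-267.3322
(3,3): Delta=1.0000 Bond=0.0000
V0=143.6191

The replicating-portfolio and risk-neutral prices coincide; use p* = (1.21−0.7)/(1.42−0.7) = 0.7083 for the latter.
At expiry t=4: V(4,0)=0.0000, V(4,1)=0.0000, V(4,2)=0.0000, V(4,3)=332.7141, V(4,4)=674.9342
Node (3,0) S=56.9380: V=(p*·0.0000+(1−p*)·0.0000)/1.21=0.0000; Δ=(0.0000−0.0000)/(80.8520−39.8566)=0.0000; B=V−Δ·S=0.0000
Node (3,1) S=115.5028: V=(p*·0.0000+(1−p*)·0.0000)/1.21=0.0000; Δ=(0.0000−0.0000)/(164.0140−80.8520)=0.0000; B=V−Δ·S=0.0000
Node (3,2) S=234.3057: V=(p*·332.7141+(1−p*)·0.0000)/1.21=194.7706; Δ=(332.7141−0.0000)/(332.7141−164.0140)=1.9722; B=V−Δ·S=-267.3322
Node (3,3) S=475.3058: V=(p*·674.9342+(1−p*)·332.7141)/1.21=475.3058; Δ=(674.9342−332.7141)/(674.9342−332.7141)=1.0000; B=V−Δ·S=0.0000
Node (2,0) S=81.3400: V=(p*·0.0000+(1−p*)·0.0000)/1.21=0.0000; Δ=(0.0000−0.0000)/(115.5028−56.9380)=0.0000; B=V−Δ·S=0.0000
Node (2,1) S=165.0040: V=(p*·194.7706+(1−p*)·0.0000)/1.21=114.0186; Δ=(194.7706−0.0000)/(234.3057−115.5028)=1.6394; B=V−Δ·S=-156.4961
Node (2,2) S=334.7224: V=(p*·475.3058+(1−p*)·194.7706)/1.21=325.1926; Δ=(475.3058−194.7706)/(475.3058−234.3057)=1.1640; B=V−Δ·S=-64.4396
Node (1,0) S=116.2000: V=(p*·114.0186+(1−p*)·0.0000)/1.21=66.7464; Δ=(114.0186−0.0000)/(165.0040−81.3400)=1.3628; B=V−Δ·S=-91.6128
Node (1,1) S=235.7200: V=(p*·325.1926+(1−p*)·114.0186)/1.21=217.8514; Δ=(325.1926−114.0186)/(334.7224−165.0040)=1.2443; B=V−Δ·S=-75.4458
Node (0,0) S=166.0000: V=(p*·217.8514+(1−p*)·66.7464)/1.21=143.6191; Δ=(217.8514−66.7464)/(235.7200−116.2000)=1.2643; B=V−Δ·S=-66.2489
The time-0 hedge costs 143.6191, which is the no-arbitrage price.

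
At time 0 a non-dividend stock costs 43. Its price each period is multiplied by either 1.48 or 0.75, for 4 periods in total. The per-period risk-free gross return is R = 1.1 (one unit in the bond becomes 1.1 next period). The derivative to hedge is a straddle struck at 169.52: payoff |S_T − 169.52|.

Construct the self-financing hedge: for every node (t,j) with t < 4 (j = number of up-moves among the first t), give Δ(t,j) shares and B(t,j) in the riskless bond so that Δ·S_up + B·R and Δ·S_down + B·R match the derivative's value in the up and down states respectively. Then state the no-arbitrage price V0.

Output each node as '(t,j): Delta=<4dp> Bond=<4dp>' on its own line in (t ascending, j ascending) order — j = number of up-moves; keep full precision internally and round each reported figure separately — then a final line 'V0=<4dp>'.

(0,0): Delta=-0.8059 Bond=110.0941
(1,0): Delta=-1.0000 Bond=127.3629
(1,1): Delta=-0.6991 Bond=114.3077
(2,0): Delta=-1.0000 Bond=140.0992
(2,1): Delta=-1.0000 Bond=140.0992
(2,2): Delta=-0.5336 Bond=110.1469
(3,0): Delta=-1.0000 Bond=154.1091
(3,1): Delta=-1.0000 Bond=154.1091
(3,2): Delta=-1.0000 Bond=154.1091
(3,3): Delta=-0.2770 Bond=85.3900
V0=75.4399

Risk-neutral probability p* = (R−d)/(u−d) = (1.1−0.75)/(1.48−0.75) = 0.4795.
Payoff layer (t=4): V(4,0)=155.9145, V(4,1)=142.6719, V(4,2)=116.5397, V(4,3)=64.9722, V(4,4)=36.7876
  t=3,j=0: stock 18.1406 → up 26.8481 (V=142.6719), down 13.6055 (V=155.9145). Price 135.9685; hedge Δ=-1.0000, bond B=154.1091.
  t=3,j=1: stock 35.7975 → up 52.9803 (V=116.5397), down 26.8481 (V=142.6719). Price 118.3116; hedge Δ=-1.0000, bond B=154.1091.
  t=3,j=2: stock 70.6404 → up 104.5478 (V=64.9722), down 52.9803 (V=116.5397). Price 83.4687; hedge Δ=-1.0000, bond B=154.1091.
  t=3,j=3: stock 139.3971 → up 206.3076 (V=36.7876), down 104.5478 (V=64.9722). Price 46.7810; hedge Δ=-0.2770, bond B=85.3900.
  t=2,j=0: stock 24.1875 → up 35.7975 (V=118.3116), down 18.1406 (V=135.9685). Price 115.9117; hedge Δ=-1.0000, bond B=140.0992.
  t=2,j=1: stock 47.7300 → up 70.6404 (V=83.4687), down 35.7975 (V=118.3116). Price 92.3692; hedge Δ=-1.0000, bond B=140.0992.
  t=2,j=2: stock 94.1872 → up 139.3971 (V=46.7810), down 70.6404 (V=83.4687). Price 59.8897; hedge Δ=-0.5336, bond B=110.1469.
  t=1,j=0: stock 32.2500 → up 47.7300 (V=92.3692), down 24.1875 (V=115.9117). Price 95.1129; hedge Δ=-1.0000, bond B=127.3629.
  t=1,j=1: stock 63.6400 → up 94.1872 (V=59.8897), down 47.7300 (V=92.3692). Price 69.8153; hedge Δ=-0.6991, bond B=114.3077.
  t=0,j=0: stock 43.0000 → up 63.6400 (V=69.8153), down 32.2500 (V=95.1129). Price 75.4399; hedge Δ=-0.8059, bond B=110.0941.
Check: Δ(0,0)·S0 + B(0,0) = 75.4399 = V0.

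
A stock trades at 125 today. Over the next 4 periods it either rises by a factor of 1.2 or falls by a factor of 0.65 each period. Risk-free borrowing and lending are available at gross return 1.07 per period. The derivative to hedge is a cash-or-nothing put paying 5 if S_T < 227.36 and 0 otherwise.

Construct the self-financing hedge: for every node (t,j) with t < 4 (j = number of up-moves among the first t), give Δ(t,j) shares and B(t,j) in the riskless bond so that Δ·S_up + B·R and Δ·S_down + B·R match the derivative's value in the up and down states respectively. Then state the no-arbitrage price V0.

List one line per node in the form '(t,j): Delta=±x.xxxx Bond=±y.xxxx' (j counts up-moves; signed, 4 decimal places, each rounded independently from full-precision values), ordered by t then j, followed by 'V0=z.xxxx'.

(0,0): Delta=-0.0264 Bond=5.8219
(1,0): Delta=0.0000 Bond=4.0815
(1,1): Delta=-0.0309 Bond=6.8943
(2,0): Delta=0.0000 Bond=4.3672
(2,1): Delta=0.0000 Bond=4.3672
(2,2): Delta=-0.0360 Bond=8.3085
(3,0): Delta=0.0000 Bond=4.6729
(3,1): Delta=0.0000 Bond=4.6729
(3,2): Delta=0.0000 Bond=4.6729
(3,3): Delta=-0.0421 Bond=10.1954
V0=2.5174

Under the risk-neutral measure, an up-move has probability p* = (R−d)/(u−d) = 0.7636 and values discount at R = 1.07.
Terminal payoffs: V(4,0)=5.0000, V(4,1)=5.0000, V(4,2)=5.0000, V(4,3)=5.0000, V(4,4)=0.0000
  t=3,j=0: stock 34.3281 → up 41.1938 (V=5.0000), down 22.3133 (V=5.0000). Price 4.6729; hedge Δ=0.0000, bond B=4.6729.
  t=3,j=1: stock 63.3750 → up 76.0500 (V=5.0000), down 41.1938 (V=5.0000). Price 4.6729; hedge Δ=0.0000, bond B=4.6729.
  t=3,j=2: stock 117.0000 → up 140.4000 (V=5.0000), down 76.0500 (V=5.0000). Price 4.6729; hedge Δ=0.0000, bond B=4.6729.
  t=3,j=3: stock 216.0000 → up 259.2000 (V=0.0000), down 140.4000 (V=5.0000). Price 1.1045; hedge Δ=-0.0421, bond B=10.1954.
  t=2,j=0: stock 52.8125 → up 63.3750 (V=4.6729), down 34.3281 (V=4.6729). Price 4.3672; hedge Δ=0.0000, bond B=4.3672.
  t=2,j=1: stock 97.5000 → up 117.0000 (V=4.6729), down 63.3750 (V=4.6729). Price 4.3672; hedge Δ=0.0000, bond B=4.3672.
  t=2,j=2: stock 180.0000 → up 216.0000 (V=1.1045), down 117.0000 (V=4.6729). Price 1.8205; hedge Δ=-0.0360, bond B=8.3085.
  t=1,j=0: stock 81.2500 → up 97.5000 (V=4.3672), down 52.8125 (V=4.3672). Price 4.0815; hedge Δ=0.0000, bond B=4.0815.
  t=1,j=1: stock 150.0000 → up 180.0000 (V=1.8205), down 97.5000 (V=4.3672). Price 2.2640; hedge Δ=-0.0309, bond B=6.8943.
  t=0,j=0: stock 125.0000 → up 150.0000 (V=2.2640), down 81.2500 (V=4.0815). Price 2.5174; hedge Δ=-0.0264, bond B=5.8219.
Check: Δ(0,0)·S0 + B(0,0) = 2.5174 = V0.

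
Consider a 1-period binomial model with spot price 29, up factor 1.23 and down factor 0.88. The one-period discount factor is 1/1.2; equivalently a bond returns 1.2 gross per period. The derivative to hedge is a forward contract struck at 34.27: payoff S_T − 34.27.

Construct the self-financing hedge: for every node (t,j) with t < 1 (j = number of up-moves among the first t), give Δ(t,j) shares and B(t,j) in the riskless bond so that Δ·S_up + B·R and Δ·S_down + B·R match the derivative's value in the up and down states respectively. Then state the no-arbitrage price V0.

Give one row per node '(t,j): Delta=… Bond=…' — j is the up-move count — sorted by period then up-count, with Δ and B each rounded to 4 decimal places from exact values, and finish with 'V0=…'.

Under the risk-neutral measure, an up-move has probability p* = (R−d)/(u−d) = 0.9143 and values discount at R = 1.2.
Terminal payoffs: V(1,0)=-8.7500, V(1,1)=1.4000
  t=0,j=0: stock 29.0000 → up 35.6700 (V=1.4000), down 25.5200 (V=-8.7500). Price 0.4417; hedge Δ=1.0000, bond B=-28.5583.
Self-financing check: at every node Δ·S+B equals the discounted successor values.

(0,0): Delta=1.0000 Bond=-28.5583
V0=0.4417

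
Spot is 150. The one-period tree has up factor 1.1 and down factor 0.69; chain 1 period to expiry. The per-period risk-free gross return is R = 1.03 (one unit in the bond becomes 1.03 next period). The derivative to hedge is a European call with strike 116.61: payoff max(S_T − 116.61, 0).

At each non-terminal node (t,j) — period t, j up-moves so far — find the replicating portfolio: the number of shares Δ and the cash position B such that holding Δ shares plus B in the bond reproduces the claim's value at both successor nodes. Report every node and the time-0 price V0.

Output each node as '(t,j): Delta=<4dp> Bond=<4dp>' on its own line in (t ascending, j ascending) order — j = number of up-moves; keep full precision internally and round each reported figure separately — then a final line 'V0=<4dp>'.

Risk-neutral probability p* = (R−d)/(u−d) = (1.03−0.69)/(1.1−0.69) = 0.8293.
At expiry t=1: V(1,0)=0.0000, V(1,1)=48.3900
Node (0,0) S=150.0000: V=(p*·48.3900+(1−p*)·0.0000)/1.03=38.9595; Δ=(48.3900−0.0000)/(165.0000−103.5000)=0.7868; B=V−Δ·S=-79.0649
Self-financing check: at every node Δ·S+B equals the discounted successor values.

(0,0): Delta=0.7868 Bond=-79.0649
V0=38.9595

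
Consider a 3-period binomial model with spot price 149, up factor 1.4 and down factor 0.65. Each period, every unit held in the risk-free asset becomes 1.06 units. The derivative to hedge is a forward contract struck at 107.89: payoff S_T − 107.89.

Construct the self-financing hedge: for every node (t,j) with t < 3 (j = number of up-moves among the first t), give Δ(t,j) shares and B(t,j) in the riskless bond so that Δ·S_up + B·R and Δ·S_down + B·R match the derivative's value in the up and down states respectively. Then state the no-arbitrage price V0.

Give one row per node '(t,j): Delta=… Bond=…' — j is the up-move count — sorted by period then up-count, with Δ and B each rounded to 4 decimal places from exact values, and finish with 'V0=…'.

(0,0): Delta=1.0000 Bond=-90.5865
(1,0): Delta=1.0000 Bond=-96.0217
(1,1): Delta=1.0000 Bond=-96.0217
(2,0): Delta=1.0000 Bond=-101.7830
(2,1): Delta=1.0000 Bond=-101.7830
(2,2): Delta=1.0000 Bond=-101.7830
V0=58.4135

No-arbitrage ⇒ martingale measure with p* = (R−d)/(u−d) = 0.5467.
Terminal payoffs: V(3,0)=-66.9709, V(3,1)=-19.7565, V(3,2)=81.9360, V(3,3)=300.9660
  t=2,j=0: stock 62.9525 → up 88.1335 (V=-19.7565), down 40.9191 (V=-66.9709). Price -38.8305; hedge Δ=1.0000, bond B=-101.7830.
  t=2,j=1: stock 135.5900 → up 189.8260 (V=81.9360), down 88.1335 (V=-19.7565). Price 33.8070; hedge Δ=1.0000, bond B=-101.7830.
  t=2,j=2: stock 292.0400 → up 408.8560 (V=300.9660), down 189.8260 (V=81.9360). Price 190.2570; hedge Δ=1.0000, bond B=-101.7830.
  t=1,j=0: stock 96.8500 → up 135.5900 (V=33.8070), down 62.9525 (V=-38.8305). Price 0.8283; hedge Δ=1.0000, bond B=-96.0217.
  t=1,j=1: stock 208.6000 → up 292.0400 (V=190.2570), down 135.5900 (V=33.8070). Price 112.5783; hedge Δ=1.0000, bond B=-96.0217.
  t=0,j=0: stock 149.0000 → up 208.6000 (V=112.5783), down 96.8500 (V=0.8283). Price 58.4135; hedge Δ=1.0000, bond B=-90.5865.
The time-0 hedge costs 58.4135, which is the no-arbitrage price.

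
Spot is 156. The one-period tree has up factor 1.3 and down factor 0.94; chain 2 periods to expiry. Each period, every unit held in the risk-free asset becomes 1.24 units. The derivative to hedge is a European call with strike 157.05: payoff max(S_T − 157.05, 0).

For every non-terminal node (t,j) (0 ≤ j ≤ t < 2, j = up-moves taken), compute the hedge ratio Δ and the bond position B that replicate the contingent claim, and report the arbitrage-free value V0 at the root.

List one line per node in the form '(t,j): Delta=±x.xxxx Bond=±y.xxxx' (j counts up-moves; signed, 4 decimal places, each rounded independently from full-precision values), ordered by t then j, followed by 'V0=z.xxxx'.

Under the risk-neutral measure, an up-move has probability p* = (R−d)/(u−d) = 0.8333 and values discount at R = 1.24.
Terminal values V(2,·): V(2,0)=0.0000, V(2,1)=33.5820, V(2,2)=106.5900
(1,0): S=146.6400. Δ = (V_up−V_dn)/(S_up−S_dn) = (33.5820−0.0000)/(190.6320−137.8416) = 0.6361. V = [p*·33.5820 + (1−p*)·0.0000]/1.24 = 22.5685. B = V − Δ·S = -70.7148.
(1,1): S=202.8000. Δ = (V_up−V_dn)/(S_up−S_dn) = (106.5900−33.5820)/(263.6400−190.6320) = 1.0000. V = [p*·106.5900 + (1−p*)·33.5820]/1.24 = 76.1468. B = V − Δ·S = -126.6532.
(0,0): S=156.0000. Δ = (V_up−V_dn)/(S_up−S_dn) = (76.1468−22.5685)/(202.8000−146.6400) = 0.9540. V = [p*·76.1468 + (1−p*)·22.5685]/1.24 = 54.2073. B = V − Δ·S = -94.6211.
Self-financing check: at every node Δ·S+B equals the discounted successor values.

(0,0): Delta=0.9540 Bond=-94.6211
(1,0): Delta=0.6361 Bond=-70.7148
(1,1): Delta=1.0000 Bond=-126.6532
V0=54.2073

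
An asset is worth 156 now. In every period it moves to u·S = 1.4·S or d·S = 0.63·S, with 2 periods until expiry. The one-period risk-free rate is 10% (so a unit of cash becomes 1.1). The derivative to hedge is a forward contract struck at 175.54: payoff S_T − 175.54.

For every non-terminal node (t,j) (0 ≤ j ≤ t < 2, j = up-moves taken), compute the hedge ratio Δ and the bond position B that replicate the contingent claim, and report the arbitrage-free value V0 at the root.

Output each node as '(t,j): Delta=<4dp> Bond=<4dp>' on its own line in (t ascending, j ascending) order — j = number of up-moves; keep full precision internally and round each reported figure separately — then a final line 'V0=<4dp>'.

(0,0): Delta=1.0000 Bond=-145.0744
(1,0): Delta=1.0000 Bond=-159.5818
(1,1): Delta=1.0000 Bond=-159.5818
V0=10.9256

Risk-neutral probability p* = (R−d)/(u−d) = (1.1−0.63)/(1.4−0.63) = 0.6104.
Payoff layer (t=2): V(2,0)=-113.6236, V(2,1)=-37.9480, V(2,2)=130.2200
Node (1,0) S=98.2800: V=(p*·-37.9480+(1−p*)·-113.6236)/1.1=-61.3018; Δ=(-37.9480−-113.6236)/(137.5920−61.9164)=1.0000; B=V−Δ·S=-159.5818
Node (1,1) S=218.4000: V=(p*·130.2200+(1−p*)·-37.9480)/1.1=58.8182; Δ=(130.2200−-37.9480)/(305.7600−137.5920)=1.0000; B=V−Δ·S=-159.5818
Node (0,0) S=156.0000: V=(p*·58.8182+(1−p*)·-61.3018)/1.1=10.9256; Δ=(58.8182−-61.3018)/(218.4000−98.2800)=1.0000; B=V−Δ·S=-145.0744
The time-0 hedge costs 10.9256, which is the no-arbitrage price.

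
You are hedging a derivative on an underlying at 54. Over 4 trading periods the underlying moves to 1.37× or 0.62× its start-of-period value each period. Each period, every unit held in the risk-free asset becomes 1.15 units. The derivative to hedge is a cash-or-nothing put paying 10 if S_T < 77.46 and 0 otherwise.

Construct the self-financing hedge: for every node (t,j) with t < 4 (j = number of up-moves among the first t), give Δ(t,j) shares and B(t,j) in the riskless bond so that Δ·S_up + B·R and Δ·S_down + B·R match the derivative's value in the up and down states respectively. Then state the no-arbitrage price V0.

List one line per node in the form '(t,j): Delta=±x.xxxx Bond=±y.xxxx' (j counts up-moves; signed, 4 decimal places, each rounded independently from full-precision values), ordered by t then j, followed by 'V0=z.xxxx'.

Under the risk-neutral measure, an up-move has probability p* = (R−d)/(u−d) = 0.7067 and values discount at R = 1.15.
Payoff layer (t=4): V(4,0)=10.0000, V(4,1)=10.0000, V(4,2)=10.0000, V(4,3)=0.0000, V(4,4)=0.0000
(3,0): S=12.8697. Δ = (V_up−V_dn)/(S_up−S_dn) = (10.0000−10.0000)/(17.6315−7.9792) = 0.0000. V = [p*·10.0000 + (1−p*)·10.0000]/1.15 = 8.6957. B = V − Δ·S = 8.6957.
(3,1): S=28.4379. Δ = (V_up−V_dn)/(S_up−S_dn) = (10.0000−10.0000)/(38.9599−17.6315) = 0.0000. V = [p*·10.0000 + (1−p*)·10.0000]/1.15 = 8.6957. B = V − Δ·S = 8.6957.
(3,2): S=62.8386. Δ = (V_up−V_dn)/(S_up−S_dn) = (0.0000−10.0000)/(86.0889−38.9599) = -0.2122. V = [p*·0.0000 + (1−p*)·10.0000]/1.15 = 2.5507. B = V − Δ·S = 15.8841.
(3,3): S=138.8531. Δ = (V_up−V_dn)/(S_up−S_dn) = (0.0000−0.0000)/(190.2287−86.0889) = 0.0000. V = [p*·0.0000 + (1−p*)·0.0000]/1.15 = 0.0000. B = V − Δ·S = 0.0000.
(2,0): S=20.7576. Δ = (V_up−V_dn)/(S_up−S_dn) = (8.6957−8.6957)/(28.4379−12.8697) = 0.0000. V = [p*·8.6957 + (1−p*)·8.6957]/1.15 = 7.5614. B = V − Δ·S = 7.5614.
(2,1): S=45.8676. Δ = (V_up−V_dn)/(S_up−S_dn) = (2.5507−8.6957)/(62.8386−28.4379) = -0.1786. V = [p*·2.5507 + (1−p*)·8.6957]/1.15 = 3.7854. B = V − Δ·S = 11.9787.
(2,2): S=101.3526. Δ = (V_up−V_dn)/(S_up−S_dn) = (0.0000−2.5507)/(138.8531−62.8386) = -0.0336. V = [p*·0.0000 + (1−p*)·2.5507]/1.15 = 0.6506. B = V − Δ·S = 4.0516.
(1,0): S=33.4800. Δ = (V_up−V_dn)/(S_up−S_dn) = (3.7854−7.5614)/(45.8676−20.7576) = -0.1504. V = [p*·3.7854 + (1−p*)·7.5614]/1.15 = 4.2548. B = V − Δ·S = 9.2895.
(1,1): S=73.9800. Δ = (V_up−V_dn)/(S_up−S_dn) = (0.6506−3.7854)/(101.3526−45.8676) = -0.0565. V = [p*·0.6506 + (1−p*)·3.7854]/1.15 = 1.3654. B = V − Δ·S = 5.5451.
(0,0): S=54.0000. Δ = (V_up−V_dn)/(S_up−S_dn) = (1.3654−4.2548)/(73.9800−33.4800) = -0.0713. V = [p*·1.3654 + (1−p*)·4.2548]/1.15 = 1.9243. B = V − Δ·S = 5.7769.
Check: Δ(0,0)·S0 + B(0,0) = 1.9243 = V0.

(0,0): Delta=-0.0713 Bond=5.7769
(1,0): Delta=-0.1504 Bond=9.2895
(1,1): Delta=-0.0565 Bond=5.5451
(2,0): Delta=0.0000 Bond=7.5614
(2,1): Delta=-0.1786 Bond=11.9787
(2,2): Delta=-0.0336 Bond=4.0516
(3,0): Delta=0.0000 Bond=8.6957
(3,1): Delta=0.0000 Bond=8.6957
(3,2): Delta=-0.2122 Bond=15.8841
(3,3): Delta=0.0000 Bond=0.0000
V0=1.9243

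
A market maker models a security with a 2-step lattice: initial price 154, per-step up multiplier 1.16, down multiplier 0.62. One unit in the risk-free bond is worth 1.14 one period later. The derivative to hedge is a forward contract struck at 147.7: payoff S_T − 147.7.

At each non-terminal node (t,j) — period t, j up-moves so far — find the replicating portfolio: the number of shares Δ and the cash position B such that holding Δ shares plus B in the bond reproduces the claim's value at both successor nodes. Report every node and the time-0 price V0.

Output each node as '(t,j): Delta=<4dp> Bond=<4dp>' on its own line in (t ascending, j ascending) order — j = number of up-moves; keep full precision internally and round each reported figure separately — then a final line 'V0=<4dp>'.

(0,0): Delta=1.0000 Bond=-113.6504
(1,0): Delta=1.0000 Bond=-129.5614
(1,1): Delta=1.0000 Bond=-129.5614
V0=40.3496

Risk-neutral probability p* = (R−d)/(u−d) = (1.14−0.62)/(1.16−0.62) = 0.9630.
Payoff layer (t=2): V(2,0)=-88.5024, V(2,1)=-36.9432, V(2,2)=59.5224
Node (1,0) S=95.4800: V=(p*·-36.9432+(1−p*)·-88.5024)/1.14=-34.0814; Δ=(-36.9432−-88.5024)/(110.7568−59.1976)=1.0000; B=V−Δ·S=-129.5614
Node (1,1) S=178.6400: V=(p*·59.5224+(1−p*)·-36.9432)/1.14=49.0786; Δ=(59.5224−-36.9432)/(207.2224−110.7568)=1.0000; B=V−Δ·S=-129.5614
Node (0,0) S=154.0000: V=(p*·49.0786+(1−p*)·-34.0814)/1.14=40.3496; Δ=(49.0786−-34.0814)/(178.6400−95.4800)=1.0000; B=V−Δ·S=-113.6504
The time-0 hedge costs 40.3496, which is the no-arbitrage price.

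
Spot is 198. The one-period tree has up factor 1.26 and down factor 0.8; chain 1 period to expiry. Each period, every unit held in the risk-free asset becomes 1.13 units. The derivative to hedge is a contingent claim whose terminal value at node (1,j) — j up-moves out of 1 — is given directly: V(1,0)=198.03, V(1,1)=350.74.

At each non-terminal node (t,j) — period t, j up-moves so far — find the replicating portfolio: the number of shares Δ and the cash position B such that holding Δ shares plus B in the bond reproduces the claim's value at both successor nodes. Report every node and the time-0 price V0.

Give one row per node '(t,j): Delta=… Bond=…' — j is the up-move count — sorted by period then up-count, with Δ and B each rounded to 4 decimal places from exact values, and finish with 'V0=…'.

(0,0): Delta=1.6767 Bond=-59.7811
V0=272.1972

The replicating-portfolio and risk-neutral prices coincide; use p* = (1.13−0.8)/(1.26−0.8) = 0.7174 for the latter.
Terminal values V(1,·): V(1,0)=198.0300, V(1,1)=350.7400
(0,0): S=198.0000. Δ = (V_up−V_dn)/(S_up−S_dn) = (350.7400−198.0300)/(249.4800−158.4000) = 1.6767. V = [p*·350.7400 + (1−p*)·198.0300]/1.13 = 272.1972. B = V − Δ·S = -59.7811.
Each (Δ,B) replicates both successor values, so the strategy is self-financing and V0 is arbitrage-free.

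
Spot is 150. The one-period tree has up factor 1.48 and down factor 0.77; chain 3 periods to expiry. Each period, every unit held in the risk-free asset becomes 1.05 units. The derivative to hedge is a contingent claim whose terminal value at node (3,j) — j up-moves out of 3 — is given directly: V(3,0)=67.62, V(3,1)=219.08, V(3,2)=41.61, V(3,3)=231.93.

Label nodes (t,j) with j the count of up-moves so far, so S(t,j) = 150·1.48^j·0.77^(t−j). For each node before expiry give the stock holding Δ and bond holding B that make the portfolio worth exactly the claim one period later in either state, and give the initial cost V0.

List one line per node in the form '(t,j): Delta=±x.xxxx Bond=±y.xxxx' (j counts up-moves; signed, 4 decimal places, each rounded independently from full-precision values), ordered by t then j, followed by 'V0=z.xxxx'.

(0,0): Delta=0.0032 Bond=117.0614
(1,0): Delta=0.2525 Bond=94.1245
(1,1): Delta=-0.1959 Bond=167.1275
(2,0): Delta=2.3987 Bond=-92.0376
(2,1): Delta=-1.4623 Bond=391.9500
(2,2): Delta=0.8159 Bond=-156.9461
V0=117.5461

Since d<R<u, set p* = (R−d)/(u−d) = 0.3944; price each node as the discounted p*-expectation of its children.
Terminal payoffs: V(3,0)=67.6200, V(3,1)=219.0800, V(3,2)=41.6100, V(3,3)=231.9300
Node (2,0) S=88.9350: V=(p*·219.0800+(1−p*)·67.6200)/1.05=121.2864; Δ=(219.0800−67.6200)/(131.6238−68.4800)=2.3987; B=V−Δ·S=-92.0376
Node (2,1) S=170.9400: V=(p*·41.6100+(1−p*)·219.0800)/1.05=141.9922; Δ=(41.6100−219.0800)/(252.9912−131.6238)=-1.4623; B=V−Δ·S=391.9500
Node (2,2) S=328.5600: V=(p*·231.9300+(1−p*)·41.6100)/1.05=111.1103; Δ=(231.9300−41.6100)/(486.2688−252.9912)=0.8159; B=V−Δ·S=-156.9461
Node (1,0) S=115.5000: V=(p*·141.9922+(1−p*)·121.2864)/1.05=123.2877; Δ=(141.9922−121.2864)/(170.9400−88.9350)=0.2525; B=V−Δ·S=94.1245
Node (1,1) S=222.0000: V=(p*·111.1103+(1−p*)·141.9922)/1.05=123.6318; Δ=(111.1103−141.9922)/(328.5600−170.9400)=-0.1959; B=V−Δ·S=167.1275
Node (0,0) S=150.0000: V=(p*·123.6318+(1−p*)·123.2877)/1.05=117.5461; Δ=(123.6318−123.2877)/(222.0000−115.5000)=0.0032; B=V−Δ·S=117.0614
Each (Δ,B) replicates both successor values, so the strategy is self-financing and V0 is arbitrage-free.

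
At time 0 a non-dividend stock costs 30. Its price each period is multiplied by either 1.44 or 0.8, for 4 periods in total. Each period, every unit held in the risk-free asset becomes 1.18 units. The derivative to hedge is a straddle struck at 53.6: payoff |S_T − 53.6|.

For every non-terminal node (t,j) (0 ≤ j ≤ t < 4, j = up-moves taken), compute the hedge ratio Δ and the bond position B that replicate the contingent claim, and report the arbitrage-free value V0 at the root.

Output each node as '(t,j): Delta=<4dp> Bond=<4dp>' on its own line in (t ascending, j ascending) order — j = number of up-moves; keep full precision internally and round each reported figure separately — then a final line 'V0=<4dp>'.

(0,0): Delta=0.2529 Bond=6.0646
(1,0): Delta=-0.4045 Bond=22.9330
(1,1): Delta=0.5027 Bond=-3.6383
(2,0): Delta=-1.0000 Bond=38.4947
(2,1): Delta=-0.1781 Bond=19.2379
(2,2): Delta=0.7616 Bond=-20.3935
(3,0): Delta=-1.0000 Bond=45.4237
(3,1): Delta=-1.0000 Bond=45.4237
(3,2): Delta=0.1343 Bond=7.1534
(3,3): Delta=1.0000 Bond=-45.4237
V0=13.6508

The replicating-portfolio and risk-neutral prices coincide; use p* = (1.18−0.8)/(1.44−0.8) = 0.5937 for the latter.
At expiry t=4: V(4,0)=41.3120, V(4,1)=31.4816, V(4,2)=13.7869, V(4,3)=18.0636, V(4,4)=75.3945
  t=3,j=0: stock 15.3600 → up 22.1184 (V=31.4816), down 12.2880 (V=41.3120). Price 30.0637; hedge Δ=-1.0000, bond B=45.4237.
  t=3,j=1: stock 27.6480 → up 39.8131 (V=13.7869), down 22.1184 (V=31.4816). Price 17.7757; hedge Δ=-1.0000, bond B=45.4237.
  t=3,j=2: stock 49.7664 → up 71.6636 (V=18.0636), down 39.8131 (V=13.7869). Price 13.8358; hedge Δ=0.1343, bond B=7.1534.
  t=3,j=3: stock 89.5795 → up 128.9945 (V=75.3945), down 71.6636 (V=18.0636). Price 44.1558; hedge Δ=1.0000, bond B=-45.4237.
  t=2,j=0: stock 19.2000 → up 27.6480 (V=17.7757), down 15.3600 (V=30.0637). Price 19.2947; hedge Δ=-1.0000, bond B=38.4947.
  t=2,j=1: stock 34.5600 → up 49.7664 (V=13.8358), down 27.6480 (V=17.7757). Price 13.0817; hedge Δ=-0.1781, bond B=19.2379.
  t=2,j=2: stock 62.2080 → up 89.5795 (V=44.1558), down 49.7664 (V=13.8358). Price 26.9816; hedge Δ=0.7616, bond B=-20.3935.
  t=1,j=0: stock 24.0000 → up 34.5600 (V=13.0817), down 19.2000 (V=19.2947). Price 13.2252; hedge Δ=-0.4045, bond B=22.9330.
  t=1,j=1: stock 43.2000 → up 62.2080 (V=26.9816), down 34.5600 (V=13.0817). Price 18.0803; hedge Δ=0.5027, bond B=-3.6383.
  t=0,j=0: stock 30.0000 → up 43.2000 (V=18.0803), down 24.0000 (V=13.2252). Price 13.6508; hedge Δ=0.2529, bond B=6.0646.
Root portfolio cost Δ·30+B reproduces V0=13.6508.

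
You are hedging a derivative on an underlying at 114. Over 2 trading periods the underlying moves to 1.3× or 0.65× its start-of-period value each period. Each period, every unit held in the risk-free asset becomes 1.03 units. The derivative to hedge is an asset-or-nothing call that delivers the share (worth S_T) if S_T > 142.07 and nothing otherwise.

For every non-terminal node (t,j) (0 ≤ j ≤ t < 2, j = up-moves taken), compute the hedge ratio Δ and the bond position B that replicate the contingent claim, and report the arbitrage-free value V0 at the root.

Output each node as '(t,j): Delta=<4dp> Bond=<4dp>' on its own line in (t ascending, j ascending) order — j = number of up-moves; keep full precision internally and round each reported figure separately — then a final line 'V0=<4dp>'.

Under the risk-neutral measure, an up-move has probability p* = (R−d)/(u−d) = 0.5846 and values discount at R = 1.03.
Payoff layer (t=2): V(2,0)=0.0000, V(2,1)=0.0000, V(2,2)=192.6600
(1,0): S=74.1000. Δ = (V_up−V_dn)/(S_up−S_dn) = (0.0000−0.0000)/(96.3300−48.1650) = 0.0000. V = [p*·0.0000 + (1−p*)·0.0000]/1.03 = 0.0000. B = V − Δ·S = 0.0000.
(1,1): S=148.2000. Δ = (V_up−V_dn)/(S_up−S_dn) = (192.6600−0.0000)/(192.6600−96.3300) = 2.0000. V = [p*·192.6600 + (1−p*)·0.0000]/1.03 = 109.3515. B = V − Δ·S = -187.0485.
(0,0): S=114.0000. Δ = (V_up−V_dn)/(S_up−S_dn) = (109.3515−0.0000)/(148.2000−74.1000) = 1.4757. V = [p*·109.3515 + (1−p*)·0.0000]/1.03 = 62.0665. B = V − Δ·S = -106.1665.
Each (Δ,B) replicates both successor values, so the strategy is self-financing and V0 is arbitrage-free.

(0,0): Delta=1.4757 Bond=-106.1665
(1,0): Delta=0.0000 Bond=0.0000
(1,1): Delta=2.0000 Bond=-187.0485
V0=62.0665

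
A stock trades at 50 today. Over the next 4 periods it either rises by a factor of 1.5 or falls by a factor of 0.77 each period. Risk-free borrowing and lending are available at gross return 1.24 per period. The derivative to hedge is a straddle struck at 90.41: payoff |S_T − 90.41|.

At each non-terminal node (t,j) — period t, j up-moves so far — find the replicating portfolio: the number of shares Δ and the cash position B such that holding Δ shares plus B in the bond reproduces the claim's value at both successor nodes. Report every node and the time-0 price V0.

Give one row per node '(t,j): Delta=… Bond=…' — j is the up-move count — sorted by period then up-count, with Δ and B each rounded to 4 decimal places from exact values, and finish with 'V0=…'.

(0,0): Delta=0.4480 Bond=2.2072
(1,0): Delta=-0.2417 Bond=29.2895
(1,1): Delta=0.6438 Bond=-11.9517
(2,0): Delta=-1.0000 Bond=58.7994
(2,1): Delta=-0.0263 Bond=23.8831
(2,2): Delta=0.8342 Bond=-36.2303
(3,0): Delta=-1.0000 Bond=72.9113
(3,1): Delta=-1.0000 Bond=72.9113
(3,2): Delta=0.2502 Bond=5.6639
(3,3): Delta=1.0000 Bond=-72.9113
V0=24.6071

No-arbitrage ⇒ martingale measure with p* = (R−d)/(u−d) = 0.6438.
Payoff layer (t=4): V(4,0)=72.8335, V(4,1)=56.1700, V(4,2)=23.7087, V(4,3)=39.5275, V(4,4)=162.7150
(3,0): S=22.8267. Δ = (V_up−V_dn)/(S_up−S_dn) = (56.1700−72.8335)/(34.2400−17.5765) = -1.0000. V = [p*·56.1700 + (1−p*)·72.8335]/1.24 = 50.0846. B = V − Δ·S = 72.9113.
(3,1): S=44.4675. Δ = (V_up−V_dn)/(S_up−S_dn) = (23.7087−56.1700)/(66.7013−34.2400) = -1.0000. V = [p*·23.7087 + (1−p*)·56.1700]/1.24 = 28.4438. B = V − Δ·S = 72.9113.
(3,2): S=86.6250. Δ = (V_up−V_dn)/(S_up−S_dn) = (39.5275−23.7087)/(129.9375−66.7013) = 0.2502. V = [p*·39.5275 + (1−p*)·23.7087]/1.24 = 27.3334. B = V − Δ·S = 5.6639.
(3,3): S=168.7500. Δ = (V_up−V_dn)/(S_up−S_dn) = (162.7150−39.5275)/(253.1250−129.9375) = 1.0000. V = [p*·162.7150 + (1−p*)·39.5275]/1.24 = 95.8387. B = V − Δ·S = -72.9113.
(2,0): S=29.6450. Δ = (V_up−V_dn)/(S_up−S_dn) = (28.4438−50.0846)/(44.4675−22.8267) = -1.0000. V = [p*·28.4438 + (1−p*)·50.0846]/1.24 = 29.1544. B = V − Δ·S = 58.7994.
(2,1): S=57.7500. Δ = (V_up−V_dn)/(S_up−S_dn) = (27.3334−28.4438)/(86.6250−44.4675) = -0.0263. V = [p*·27.3334 + (1−p*)·28.4438]/1.24 = 22.3620. B = V − Δ·S = 23.8831.
(2,2): S=112.5000. Δ = (V_up−V_dn)/(S_up−S_dn) = (95.8387−27.3334)/(168.7500−86.6250) = 0.8342. V = [p*·95.8387 + (1−p*)·27.3334]/1.24 = 57.6125. B = V − Δ·S = -36.2303.
(1,0): S=38.5000. Δ = (V_up−V_dn)/(S_up−S_dn) = (22.3620−29.1544)/(57.7500−29.6450) = -0.2417. V = [p*·22.3620 + (1−p*)·29.1544]/1.24 = 19.9849. B = V − Δ·S = 29.2895.
(1,1): S=75.0000. Δ = (V_up−V_dn)/(S_up−S_dn) = (57.6125−22.3620)/(112.5000−57.7500) = 0.6438. V = [p*·57.6125 + (1−p*)·22.3620]/1.24 = 36.3367. B = V − Δ·S = -11.9517.
(0,0): S=50.0000. Δ = (V_up−V_dn)/(S_up−S_dn) = (36.3367−19.9849)/(75.0000−38.5000) = 0.4480. V = [p*·36.3367 + (1−p*)·19.9849]/1.24 = 24.6071. B = V − Δ·S = 2.2072.
Check: Δ(0,0)·S0 + B(0,0) = 24.6071 = V0.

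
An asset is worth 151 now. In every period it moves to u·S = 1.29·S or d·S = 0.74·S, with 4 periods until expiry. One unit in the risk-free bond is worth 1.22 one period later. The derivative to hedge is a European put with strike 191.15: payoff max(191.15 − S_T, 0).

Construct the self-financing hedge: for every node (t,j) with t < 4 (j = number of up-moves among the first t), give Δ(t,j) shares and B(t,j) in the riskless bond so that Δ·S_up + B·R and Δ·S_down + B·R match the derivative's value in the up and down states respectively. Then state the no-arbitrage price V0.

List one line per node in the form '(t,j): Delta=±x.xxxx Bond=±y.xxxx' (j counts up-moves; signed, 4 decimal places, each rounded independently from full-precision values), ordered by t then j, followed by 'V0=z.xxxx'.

The replicating-portfolio and risk-neutral prices coincide; use p* = (1.22−0.74)/(1.29−0.74) = 0.8727 for the latter.
Terminal payoffs: V(4,0)=145.8703, V(4,1)=112.2164, V(4,2)=53.5496, V(4,3)=0.0000, V(4,4)=0.0000
(3,0): S=61.1888. Δ = (V_up−V_dn)/(S_up−S_dn) = (112.2164−145.8703)/(78.9336−45.2797) = -1.0000. V = [p*·112.2164 + (1−p*)·145.8703]/1.22 = 95.4915. B = V − Δ·S = 156.6803.
(3,1): S=106.6670. Δ = (V_up−V_dn)/(S_up−S_dn) = (53.5496−112.2164)/(137.6004−78.9336) = -1.0000. V = [p*·53.5496 + (1−p*)·112.2164]/1.22 = 50.0133. B = V − Δ·S = 156.6803.
(3,2): S=185.9465. Δ = (V_up−V_dn)/(S_up−S_dn) = (0.0000−53.5496)/(239.8710−137.6004) = -0.5236. V = [p*·0.0000 + (1−p*)·53.5496]/1.22 = 5.5864. B = V − Δ·S = 102.9492.
(3,3): S=324.1500. Δ = (V_up−V_dn)/(S_up−S_dn) = (0.0000−0.0000)/(418.1536−239.8710) = 0.0000. V = [p*·0.0000 + (1−p*)·0.0000]/1.22 = 0.0000. B = V − Δ·S = 0.0000.
(2,0): S=82.6876. Δ = (V_up−V_dn)/(S_up−S_dn) = (50.0133−95.4915)/(106.6670−61.1888) = -1.0000. V = [p*·50.0133 + (1−p*)·95.4915]/1.22 = 45.7389. B = V − Δ·S = 128.4265.
(2,1): S=144.1446. Δ = (V_up−V_dn)/(S_up−S_dn) = (5.5864−50.0133)/(185.9465−106.6670) = -0.5604. V = [p*·5.5864 + (1−p*)·50.0133]/1.22 = 9.2137. B = V − Δ·S = 89.9900.
(2,2): S=251.2791. Δ = (V_up−V_dn)/(S_up−S_dn) = (0.0000−5.5864)/(324.1500−185.9465) = -0.0404. V = [p*·0.0000 + (1−p*)·5.5864]/1.22 = 0.5828. B = V − Δ·S = 10.7399.
(1,0): S=111.7400. Δ = (V_up−V_dn)/(S_up−S_dn) = (9.2137−45.7389)/(144.1446−82.6876) = -0.5943. V = [p*·9.2137 + (1−p*)·45.7389]/1.22 = 11.3626. B = V − Δ·S = 77.7720.
(1,1): S=194.7900. Δ = (V_up−V_dn)/(S_up−S_dn) = (0.5828−9.2137)/(251.2791−144.1446) = -0.0806. V = [p*·0.5828 + (1−p*)·9.2137]/1.22 = 1.3781. B = V − Δ·S = 17.0707.
(0,0): S=151.0000. Δ = (V_up−V_dn)/(S_up−S_dn) = (1.3781−11.3626)/(194.7900−111.7400) = -0.1202. V = [p*·1.3781 + (1−p*)·11.3626]/1.22 = 2.1712. B = V − Δ·S = 20.3248.
The time-0 hedge costs 2.1712, which is the no-arbitrage price.

(0,0): Delta=-0.1202 Bond=20.3248
(1,0): Delta=-0.5943 Bond=77.7720
(1,1): Delta=-0.0806 Bond=17.0707
(2,0): Delta=-1.0000 Bond=128.4265
(2,1): Delta=-0.5604 Bond=89.9900
(2,2): Delta=-0.0404 Bond=10.7399
(3,0): Delta=-1.0000 Bond=156.6803
(3,1): Delta=-1.0000 Bond=156.6803
(3,2): Delta=-0.5236 Bond=102.9492
(3,3): Delta=0.0000 Bond=0.0000
V0=2.1712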